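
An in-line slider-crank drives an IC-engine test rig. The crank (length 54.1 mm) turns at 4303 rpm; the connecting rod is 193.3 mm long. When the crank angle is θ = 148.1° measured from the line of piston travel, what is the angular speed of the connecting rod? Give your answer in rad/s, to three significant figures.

ω = 450.6 rad/s (converted from 4303 rpm).
The rod makes angle φ with the slider axis where L sinφ = r sinθ; differentiating, L cosφ·φ̇ = r ω cosθ.
L cosφ = √(L² − r² sin²θ) = 0.19117 m.
|ω_rod| = r ω |cosθ| / √(L² − r² sin²θ) = 0.0541·450.6·0.84897/0.19117 = 108.26 rad/s.

108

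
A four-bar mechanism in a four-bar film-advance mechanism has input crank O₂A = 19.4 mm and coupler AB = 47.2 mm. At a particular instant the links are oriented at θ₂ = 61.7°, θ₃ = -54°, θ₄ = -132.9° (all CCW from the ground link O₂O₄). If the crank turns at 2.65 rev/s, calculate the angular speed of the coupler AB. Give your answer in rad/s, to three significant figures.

1.76

ω₂ = 16.65 rad/s (from 2.65 rev/s).
Differentiating the loop-closure r₂e^{iθ₂}+r₃e^{iθ₃}=r₁+r₄e^{iθ₄} gives r₂ω₂e^{iθ₂}+r₃ω₃e^{iθ₃}=r₄ω₄e^{iθ₄}.
Eliminating the other unknown: ω₃ = r₂ω₂ sin(θ₄−θ₂) / [r₃ sin(θ₃−θ₄)].
Numerator sine = +0.25207; denominator sine = +0.98129.
Result = 0.0194·16.65·(+0.25207) / (0.0472·(+0.98129)) = +1.758 rad/s; magnitude 1.758 rad/s.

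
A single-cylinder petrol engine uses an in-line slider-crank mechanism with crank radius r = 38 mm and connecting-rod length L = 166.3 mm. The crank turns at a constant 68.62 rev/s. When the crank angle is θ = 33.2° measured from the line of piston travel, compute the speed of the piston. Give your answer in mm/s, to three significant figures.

10700

ω = 2π·68.6 = 431.2 rad/s
For an in-line slider-crank, x = r cosθ + √(L² − r² sin²θ), so v = −rω sinθ·[1 + r cosθ/√(L² − r² sin²θ)].
With r = 0.038 m, L = 0.1663 m, θ = 33.2°: √(L² − r² sin²θ) = 0.16499 m.
v = −0.038·431.2·0.54756·[1 + 0.038·0.83676/0.16499] = -10.7 m/s.
|v| = 10.7 m/s = 10700 mm/s.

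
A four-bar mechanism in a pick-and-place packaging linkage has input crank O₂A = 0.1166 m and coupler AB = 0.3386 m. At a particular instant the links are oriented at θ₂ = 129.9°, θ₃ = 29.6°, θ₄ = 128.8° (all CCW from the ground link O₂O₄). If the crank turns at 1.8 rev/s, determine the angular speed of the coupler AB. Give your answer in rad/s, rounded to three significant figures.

ω₂ = 11.31 rad/s (from 1.8 rev/s).
Differentiating the loop-closure r₂e^{iθ₂}+r₃e^{iθ₃}=r₁+r₄e^{iθ₄} gives r₂ω₂e^{iθ₂}+r₃ω₃e^{iθ₃}=r₄ω₄e^{iθ₄}.
Eliminating the other unknown: ω₃ = r₂ω₂ sin(θ₄−θ₂) / [r₃ sin(θ₃−θ₄)].
Numerator sine = -0.01920; denominator sine = -0.98714.
Result = 0.1166·11.31·(-0.01920) / (0.3386·(-0.98714)) = +0.075741 rad/s; magnitude 0.075741 rad/s.

0.0757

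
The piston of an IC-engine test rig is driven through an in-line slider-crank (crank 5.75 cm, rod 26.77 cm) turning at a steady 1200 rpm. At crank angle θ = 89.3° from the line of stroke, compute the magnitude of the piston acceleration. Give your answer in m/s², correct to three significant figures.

ω = 2π·1200/60 = 125.7 rad/s
x(θ) = r cosθ + √(L² − r² sin²θ); with ω constant, a = ω²·d²x/dθ².
d²x/dθ² = −r cosθ − r²(cos2θ)/√u − r⁴ sin²2θ/(4u^{3/2}),  u = L² − r² sin²θ = 0.0683575 m².
Substituting r = 0.0575 m, L = 0.2677 m, θ = 89.3°: d²x/dθ² = +0.011939 m.
a = ω²·d²x/dθ² = (125.7)²·(+0.011939) = +188.54 m/s²;  |a| = 188.54 m/s².

189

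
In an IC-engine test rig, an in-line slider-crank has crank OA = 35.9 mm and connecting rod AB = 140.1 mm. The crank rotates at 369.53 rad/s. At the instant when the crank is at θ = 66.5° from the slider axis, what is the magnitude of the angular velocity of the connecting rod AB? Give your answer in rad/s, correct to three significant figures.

38.8

ω = 369.5 rad/s
The rod makes angle φ with the slider axis where L sinφ = r sinθ; differentiating, L cosφ·φ̇ = r ω cosθ.
L cosφ = √(L² − r² sin²θ) = 0.13618 m.
|ω_rod| = r ω |cosθ| / √(L² − r² sin²θ) = 0.0359·369.5·0.39875/0.13618 = 38.845 rad/s.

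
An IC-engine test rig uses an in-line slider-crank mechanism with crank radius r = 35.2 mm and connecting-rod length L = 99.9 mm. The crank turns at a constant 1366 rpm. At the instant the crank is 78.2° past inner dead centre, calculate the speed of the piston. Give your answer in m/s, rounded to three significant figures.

ω = 2π·1366/60 = 143 rad/s
For an in-line slider-crank, x = r cosθ + √(L² − r² sin²θ), so v = −rω sinθ·[1 + r cosθ/√(L² − r² sin²θ)].
With r = 0.0352 m, L = 0.0999 m, θ = 78.2°: √(L² − r² sin²θ) = 0.09377 m.
v = −0.0352·143·0.97887·[1 + 0.0352·0.20450/0.09377] = -5.3072 m/s.
|v| = 5.3072 m/s.

5.31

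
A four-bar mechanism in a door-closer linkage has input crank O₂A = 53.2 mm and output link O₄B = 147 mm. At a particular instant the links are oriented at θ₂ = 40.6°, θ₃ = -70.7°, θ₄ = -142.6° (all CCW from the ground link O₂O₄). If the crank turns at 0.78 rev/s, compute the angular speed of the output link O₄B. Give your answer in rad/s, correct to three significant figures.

1.74

ω₂ = 4.901 rad/s (from 0.78 rev/s).
Differentiating the loop-closure r₂e^{iθ₂}+r₃e^{iθ₃}=r₁+r₄e^{iθ₄} gives r₂ω₂e^{iθ₂}+r₃ω₃e^{iθ₃}=r₄ω₄e^{iθ₄}.
Eliminating the other unknown: ω₄ = r₂ω₂ sin(θ₂−θ₃) / [r₄ sin(θ₄−θ₃)].
Numerator sine = +0.93169; denominator sine = -0.95052.
Result = 0.0532·4.901·(+0.93169) / (0.147·(-0.95052)) = -1.7385 rad/s; magnitude 1.7385 rad/s.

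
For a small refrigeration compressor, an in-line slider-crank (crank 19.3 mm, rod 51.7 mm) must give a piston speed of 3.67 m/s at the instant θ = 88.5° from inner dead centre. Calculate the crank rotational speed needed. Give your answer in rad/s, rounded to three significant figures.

For an in-line slider-crank, |v_piston| = rω|sinθ|·[1 + r cosθ/√(L² − r² sin²θ)].
With r = 0.0193 m, L = 0.0517 m, θ = 88.5°: the bracketed kinematic factor |dx/dθ| = 0.019497 m.
ω = v/|dx/dθ| = 3.67/0.019497 = 188.24 rad/s.

188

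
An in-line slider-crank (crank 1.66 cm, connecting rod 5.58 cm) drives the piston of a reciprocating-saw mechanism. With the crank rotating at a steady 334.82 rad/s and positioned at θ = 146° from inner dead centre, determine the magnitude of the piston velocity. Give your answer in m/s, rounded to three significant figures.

2.33

ω = 334.8 rad/s
For an in-line slider-crank, x = r cosθ + √(L² − r² sin²θ), so v = −rω sinθ·[1 + r cosθ/√(L² − r² sin²θ)].
With r = 0.0166 m, L = 0.0558 m, θ = 146°: √(L² − r² sin²θ) = 0.055022 m.
v = −0.0166·334.8·0.55919·[1 + 0.0166·-0.82904/0.055022] = -2.3306 m/s.
|v| = 2.3306 m/s.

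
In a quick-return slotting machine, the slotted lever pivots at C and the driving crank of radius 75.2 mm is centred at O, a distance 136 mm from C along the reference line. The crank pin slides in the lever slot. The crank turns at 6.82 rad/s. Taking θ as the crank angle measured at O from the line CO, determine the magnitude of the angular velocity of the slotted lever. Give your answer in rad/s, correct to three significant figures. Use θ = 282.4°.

1.88

ω = 6.82 rad/s
Crank pin A relative to C: A = (d + r cosθ, r sinθ); lever angle φ = atan2(r sinθ, d + r cosθ).
Differentiating tanφ: φ̇ = rω(d cosθ + r)/(d² + r² + 2dr cosθ).
d² + r² + 2dr cosθ = |CA|² = 0.0285433 m²;  d cosθ + r = +0.1044 m.
|ω_lever| = |0.0752·6.82·+0.1044| / 0.0285433 = 1.8759 rad/s.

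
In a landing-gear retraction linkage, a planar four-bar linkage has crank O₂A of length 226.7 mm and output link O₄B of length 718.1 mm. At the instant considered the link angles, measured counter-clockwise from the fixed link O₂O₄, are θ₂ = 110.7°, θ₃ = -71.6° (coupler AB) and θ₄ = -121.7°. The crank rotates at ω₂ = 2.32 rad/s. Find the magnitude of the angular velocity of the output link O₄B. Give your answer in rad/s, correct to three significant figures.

0.0383

ω₂ = 2.32 rad/s
Differentiating the loop-closure r₂e^{iθ₂}+r₃e^{iθ₃}=r₁+r₄e^{iθ₄} gives r₂ω₂e^{iθ₂}+r₃ω₃e^{iθ₃}=r₄ω₄e^{iθ₄}.
Eliminating the other unknown: ω₄ = r₂ω₂ sin(θ₂−θ₃) / [r₄ sin(θ₄−θ₃)].
Numerator sine = -0.04013; denominator sine = -0.76717.
Result = 0.2267·2.32·(-0.04013) / (0.7181·(-0.76717)) = +0.038314 rad/s; magnitude 0.038314 rad/s.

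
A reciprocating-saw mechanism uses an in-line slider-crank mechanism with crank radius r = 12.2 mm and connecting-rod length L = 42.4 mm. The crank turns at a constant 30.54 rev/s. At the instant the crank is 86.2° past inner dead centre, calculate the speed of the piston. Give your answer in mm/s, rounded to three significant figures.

2380

ω = 2π·30.5 = 191.9 rad/s
For an in-line slider-crank, x = r cosθ + √(L² − r² sin²θ), so v = −rω sinθ·[1 + r cosθ/√(L² − r² sin²θ)].
With r = 0.0122 m, L = 0.0424 m, θ = 86.2°: √(L² − r² sin²θ) = 0.040615 m.
v = −0.0122·191.9·0.99780·[1 + 0.0122·0.06627/0.040615] = -2.3824 m/s.
|v| = 2.3824 m/s = 2382.4 mm/s.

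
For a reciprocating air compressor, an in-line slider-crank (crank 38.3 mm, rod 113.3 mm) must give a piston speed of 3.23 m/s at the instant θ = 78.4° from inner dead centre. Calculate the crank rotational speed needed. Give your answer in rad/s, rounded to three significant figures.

For an in-line slider-crank, |v_piston| = rω|sinθ|·[1 + r cosθ/√(L² − r² sin²θ)].
With r = 0.0383 m, L = 0.1133 m, θ = 78.4°: the bracketed kinematic factor |dx/dθ| = 0.04022 m.
ω = v/|dx/dθ| = 3.23/0.04022 = 80.308 rad/s.

80.3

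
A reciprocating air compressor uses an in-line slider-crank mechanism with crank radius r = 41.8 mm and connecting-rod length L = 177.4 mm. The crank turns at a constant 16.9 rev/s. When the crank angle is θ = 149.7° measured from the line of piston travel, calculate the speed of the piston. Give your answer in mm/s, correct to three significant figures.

ω = 2π·16.9 = 106.2 rad/s
For an in-line slider-crank, x = r cosθ + √(L² − r² sin²θ), so v = −rω sinθ·[1 + r cosθ/√(L² − r² sin²θ)].
With r = 0.0418 m, L = 0.1774 m, θ = 149.7°: √(L² − r² sin²θ) = 0.17614 m.
v = −0.0418·106.2·0.50453·[1 + 0.0418·-0.86340/0.17614] = -1.7806 m/s.
|v| = 1.7806 m/s = 1780.6 mm/s.

1780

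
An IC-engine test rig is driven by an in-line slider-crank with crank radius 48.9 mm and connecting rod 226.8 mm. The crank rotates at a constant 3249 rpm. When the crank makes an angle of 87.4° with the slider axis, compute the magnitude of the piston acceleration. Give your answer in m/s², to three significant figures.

ω = 2π·3249/60 = 340.2 rad/s
x(θ) = r cosθ + √(L² − r² sin²θ); with ω constant, a = ω²·d²x/dθ².
d²x/dθ² = −r cosθ − r²(cos2θ)/√u − r⁴ sin²2θ/(4u^{3/2}),  u = L² − r² sin²θ = 0.049052 m².
Substituting r = 0.0489 m, L = 0.2268 m, θ = 87.4°: d²x/dθ² = +0.0085329 m.
a = ω²·d²x/dθ² = (340.2)²·(+0.0085329) = +987.76 m/s²;  |a| = 987.76 m/s².

988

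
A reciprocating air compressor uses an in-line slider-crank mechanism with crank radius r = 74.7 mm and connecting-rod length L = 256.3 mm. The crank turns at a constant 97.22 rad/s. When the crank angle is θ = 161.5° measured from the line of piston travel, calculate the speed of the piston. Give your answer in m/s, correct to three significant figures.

1.66

ω = 97.22 rad/s
For an in-line slider-crank, x = r cosθ + √(L² − r² sin²θ), so v = −rω sinθ·[1 + r cosθ/√(L² − r² sin²θ)].
With r = 0.0747 m, L = 0.2563 m, θ = 161.5°: √(L² − r² sin²θ) = 0.2552 m.
v = −0.0747·97.22·0.31730·[1 + 0.0747·-0.94832/0.2552] = -1.6647 m/s.
|v| = 1.6647 m/s.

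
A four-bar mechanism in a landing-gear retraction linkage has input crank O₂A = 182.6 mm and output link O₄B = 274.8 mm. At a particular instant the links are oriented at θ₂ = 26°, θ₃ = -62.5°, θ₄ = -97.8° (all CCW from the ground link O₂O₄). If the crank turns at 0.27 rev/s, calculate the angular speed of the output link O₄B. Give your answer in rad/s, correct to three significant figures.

1.95

ω₂ = 1.696 rad/s (from 0.27 rev/s).
Differentiating the loop-closure r₂e^{iθ₂}+r₃e^{iθ₃}=r₁+r₄e^{iθ₄} gives r₂ω₂e^{iθ₂}+r₃ω₃e^{iθ₃}=r₄ω₄e^{iθ₄}.
Eliminating the other unknown: ω₄ = r₂ω₂ sin(θ₂−θ₃) / [r₄ sin(θ₄−θ₃)].
Numerator sine = +0.99966; denominator sine = -0.57786.
Result = 0.1826·1.696·(+0.99966) / (0.2748·(-0.57786)) = -1.9501 rad/s; magnitude 1.9501 rad/s.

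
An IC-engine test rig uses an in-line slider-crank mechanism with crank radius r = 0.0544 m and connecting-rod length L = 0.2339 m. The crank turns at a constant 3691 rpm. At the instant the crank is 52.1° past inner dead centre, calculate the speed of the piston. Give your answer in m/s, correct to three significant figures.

ω = 2π·3691/60 = 386.5 rad/s
For an in-line slider-crank, x = r cosθ + √(L² − r² sin²θ), so v = −rω sinθ·[1 + r cosθ/√(L² − r² sin²θ)].
With r = 0.0544 m, L = 0.2339 m, θ = 52.1°: √(L² − r² sin²θ) = 0.22993 m.
v = −0.0544·386.5·0.78908·[1 + 0.0544·0.61429/0.22993] = -19.003 m/s.
|v| = 19.003 m/s.

19.0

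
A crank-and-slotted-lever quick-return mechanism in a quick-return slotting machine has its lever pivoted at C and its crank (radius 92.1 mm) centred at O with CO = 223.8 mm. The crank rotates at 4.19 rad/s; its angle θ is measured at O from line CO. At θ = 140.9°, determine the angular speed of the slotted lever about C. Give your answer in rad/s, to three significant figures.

1.18

ω = 4.19 rad/s
Crank pin A relative to C: A = (d + r cosθ, r sinθ); lever angle φ = atan2(r sinθ, d + r cosθ).
Differentiating tanφ: φ̇ = rω(d cosθ + r)/(d² + r² + 2dr cosθ).
d² + r² + 2dr cosθ = |CA|² = 0.0265771 m²;  d cosθ + r = -0.081579 m.
|ω_lever| = |0.0921·4.19·-0.081579| / 0.0265771 = 1.1845 rad/s.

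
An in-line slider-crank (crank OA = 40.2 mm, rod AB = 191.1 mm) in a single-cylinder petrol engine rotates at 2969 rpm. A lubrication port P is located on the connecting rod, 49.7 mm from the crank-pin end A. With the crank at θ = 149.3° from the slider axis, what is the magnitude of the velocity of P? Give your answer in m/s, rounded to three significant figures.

10.0

ω = 310.9 rad/s.  Crank-pin speed |V_A| = rω = 12.499 m/s, perpendicular to OA.
Rod angle: sinφ = −(r/L) sinθ ⇒ φ = -6.165°; ω_rod = −rω cosθ/√(L²−r²sin²θ) = +56.565 rad/s.
V_P = V_A + ω_rod × AP, with AP = 0.0497 m along the rod.
Components: V_Px = −rω sinθ − a·ω_rod·sinφ = -6.0792 m/s;  V_Py = rω cosθ + a·ω_rod·cosφ = -7.952 m/s.
|V_P| = √(V_Px² + V_Py²) = 10.01 m/s.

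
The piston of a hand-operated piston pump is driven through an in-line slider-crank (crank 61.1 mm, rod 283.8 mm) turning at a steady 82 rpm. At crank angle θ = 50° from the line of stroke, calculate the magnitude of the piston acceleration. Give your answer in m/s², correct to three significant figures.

2.74

ω = 2π·82/60 = 8.587 rad/s
x(θ) = r cosθ + √(L² − r² sin²θ); with ω constant, a = ω²·d²x/dθ².
d²x/dθ² = −r cosθ − r²(cos2θ)/√u − r⁴ sin²2θ/(4u^{3/2}),  u = L² − r² sin²θ = 0.0783517 m².
Substituting r = 0.0611 m, L = 0.2838 m, θ = 50°: d²x/dθ² = -0.037112 m.
a = ω²·d²x/dθ² = (8.587)²·(-0.037112) = -2.7366 m/s²;  |a| = 2.7366 m/s².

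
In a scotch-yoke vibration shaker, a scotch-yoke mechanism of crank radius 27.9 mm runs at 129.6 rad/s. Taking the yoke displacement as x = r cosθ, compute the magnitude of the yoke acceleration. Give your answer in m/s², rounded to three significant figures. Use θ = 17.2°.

ω = 129.6 rad/s
x = r cosθ ⇒ ẍ = −rω² cosθ (ω constant).
|a| = rω²|cosθ| = 0.0279·(129.6)²·|cos 17.2°| = 447.66 m/s².

448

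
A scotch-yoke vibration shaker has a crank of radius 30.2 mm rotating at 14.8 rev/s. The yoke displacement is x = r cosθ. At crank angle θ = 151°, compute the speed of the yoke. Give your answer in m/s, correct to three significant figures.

ω = 92.99 rad/s (from 14.8 rev/s).
x = r cosθ ⇒ ẋ = −rω sinθ.
|v| = rω|sinθ| = 0.0302·92.99·|sin 151°| = 1.3615 m/s.

1.36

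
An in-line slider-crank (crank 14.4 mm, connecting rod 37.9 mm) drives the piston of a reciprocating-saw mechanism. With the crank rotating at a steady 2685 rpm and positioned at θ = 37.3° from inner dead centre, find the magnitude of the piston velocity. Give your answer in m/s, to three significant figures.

3.22

ω = 2π·2685/60 = 281.2 rad/s
For an in-line slider-crank, x = r cosθ + √(L² − r² sin²θ), so v = −rω sinθ·[1 + r cosθ/√(L² − r² sin²θ)].
With r = 0.0144 m, L = 0.0379 m, θ = 37.3°: √(L² − r² sin²θ) = 0.036882 m.
v = −0.0144·281.2·0.60599·[1 + 0.0144·0.79547/0.036882] = -3.2156 m/s.
|v| = 3.2156 m/s.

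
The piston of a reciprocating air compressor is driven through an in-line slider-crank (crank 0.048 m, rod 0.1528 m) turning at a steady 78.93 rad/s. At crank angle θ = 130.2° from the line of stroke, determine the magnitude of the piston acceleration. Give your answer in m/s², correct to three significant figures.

207

ω = 78.93 rad/s
x(θ) = r cosθ + √(L² − r² sin²θ); with ω constant, a = ω²·d²x/dθ².
d²x/dθ² = −r cosθ − r²(cos2θ)/√u − r⁴ sin²2θ/(4u^{3/2}),  u = L² − r² sin²θ = 0.0220037 m².
Substituting r = 0.048 m, L = 0.1528 m, θ = 130.2°: d²x/dθ² = +0.033177 m.
a = ω²·d²x/dθ² = (78.93)²·(+0.033177) = +206.69 m/s²;  |a| = 206.69 m/s².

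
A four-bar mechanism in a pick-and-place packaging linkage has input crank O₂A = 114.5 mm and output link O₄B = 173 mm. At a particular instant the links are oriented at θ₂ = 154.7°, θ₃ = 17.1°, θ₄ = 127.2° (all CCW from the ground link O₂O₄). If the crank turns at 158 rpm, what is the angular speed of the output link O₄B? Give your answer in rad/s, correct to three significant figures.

ω₂ = 16.55 rad/s (from 158 rpm).
Differentiating the loop-closure r₂e^{iθ₂}+r₃e^{iθ₃}=r₁+r₄e^{iθ₄} gives r₂ω₂e^{iθ₂}+r₃ω₃e^{iθ₃}=r₄ω₄e^{iθ₄}.
Eliminating the other unknown: ω₄ = r₂ω₂ sin(θ₂−θ₃) / [r₄ sin(θ₄−θ₃)].
Numerator sine = +0.67430; denominator sine = +0.93909.
Result = 0.1145·16.55·(+0.67430) / (0.173·(+0.93909)) = +7.863 rad/s; magnitude 7.863 rad/s.

7.86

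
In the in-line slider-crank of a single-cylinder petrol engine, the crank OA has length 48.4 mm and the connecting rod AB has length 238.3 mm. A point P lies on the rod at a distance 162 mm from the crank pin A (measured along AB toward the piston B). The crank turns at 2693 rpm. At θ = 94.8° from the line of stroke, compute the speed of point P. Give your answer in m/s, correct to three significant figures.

ω = 282 rad/s.  Crank-pin speed |V_A| = rω = 13.649 m/s, perpendicular to OA.
Rod angle: sinφ = −(r/L) sinθ ⇒ φ = -11.677°; ω_rod = −rω cosθ/√(L²−r²sin²θ) = +4.8942 rad/s.
V_P = V_A + ω_rod × AP, with AP = 0.162 m along the rod.
Components: V_Px = −rω sinθ − a·ω_rod·sinφ = -13.441 m/s;  V_Py = rω cosθ + a·ω_rod·cosφ = -0.3657 m/s.
|V_P| = √(V_Px² + V_Py²) = 13.446 m/s.

13.4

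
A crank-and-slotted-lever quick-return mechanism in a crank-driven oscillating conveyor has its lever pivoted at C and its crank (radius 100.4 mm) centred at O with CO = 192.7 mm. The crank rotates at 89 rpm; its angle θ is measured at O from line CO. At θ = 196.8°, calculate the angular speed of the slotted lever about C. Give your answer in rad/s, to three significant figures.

ω = 9.32 rad/s (from 89 rpm).
Crank pin A relative to C: A = (d + r cosθ, r sinθ); lever angle φ = atan2(r sinθ, d + r cosθ).
Differentiating tanφ: φ̇ = rω(d cosθ + r)/(d² + r² + 2dr cosθ).
d² + r² + 2dr cosθ = |CA|² = 0.0101708 m²;  d cosθ + r = -0.084075 m.
|ω_lever| = |0.1004·9.32·-0.084075| / 0.0101708 = 7.7351 rad/s.

7.74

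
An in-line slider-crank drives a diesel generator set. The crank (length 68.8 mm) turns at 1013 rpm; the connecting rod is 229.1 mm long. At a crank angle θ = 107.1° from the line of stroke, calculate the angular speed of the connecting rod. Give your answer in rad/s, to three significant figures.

ω = 106.1 rad/s (converted from 1013 rpm).
The rod makes angle φ with the slider axis where L sinφ = r sinθ; differentiating, L cosφ·φ̇ = r ω cosθ.
L cosφ = √(L² − r² sin²θ) = 0.21946 m.
|ω_rod| = r ω |cosθ| / √(L² − r² sin²θ) = 0.0688·106.1·0.29404/0.21946 = 9.7786 rad/s.

9.78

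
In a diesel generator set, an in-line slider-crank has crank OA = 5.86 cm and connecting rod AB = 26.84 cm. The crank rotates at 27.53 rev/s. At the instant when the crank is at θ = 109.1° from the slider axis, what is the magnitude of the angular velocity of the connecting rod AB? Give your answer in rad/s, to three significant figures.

ω = 173 rad/s (converted from 27.53 rev/s).
The rod makes angle φ with the slider axis where L sinφ = r sinθ; differentiating, L cosφ·φ̇ = r ω cosθ.
L cosφ = √(L² − r² sin²θ) = 0.26263 m.
|ω_rod| = r ω |cosθ| / √(L² − r² sin²θ) = 0.0586·173·0.32722/0.26263 = 12.629 rad/s.

12.6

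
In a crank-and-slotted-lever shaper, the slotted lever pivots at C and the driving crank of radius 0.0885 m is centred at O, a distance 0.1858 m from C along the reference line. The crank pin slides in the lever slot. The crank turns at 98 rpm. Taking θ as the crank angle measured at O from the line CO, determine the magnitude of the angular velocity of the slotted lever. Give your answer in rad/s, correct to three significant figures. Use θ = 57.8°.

2.84

ω = 10.26 rad/s (from 98 rpm).
Crank pin A relative to C: A = (d + r cosθ, r sinθ); lever angle φ = atan2(r sinθ, d + r cosθ).
Differentiating tanφ: φ̇ = rω(d cosθ + r)/(d² + r² + 2dr cosθ).
d² + r² + 2dr cosθ = |CA|² = 0.0598784 m²;  d cosθ + r = +0.18751 m.
|ω_lever| = |0.0885·10.26·+0.18751| / 0.0598784 = 2.8441 rad/s.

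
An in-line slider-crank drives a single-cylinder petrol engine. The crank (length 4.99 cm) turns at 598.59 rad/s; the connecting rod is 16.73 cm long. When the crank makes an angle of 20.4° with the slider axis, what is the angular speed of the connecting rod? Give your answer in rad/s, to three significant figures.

ω = 598.6 rad/s
The rod makes angle φ with the slider axis where L sinφ = r sinθ; differentiating, L cosφ·φ̇ = r ω cosθ.
L cosφ = √(L² − r² sin²θ) = 0.16639 m.
|ω_rod| = r ω |cosθ| / √(L² − r² sin²θ) = 0.0499·598.6·0.93728/0.16639 = 168.25 rad/s.

168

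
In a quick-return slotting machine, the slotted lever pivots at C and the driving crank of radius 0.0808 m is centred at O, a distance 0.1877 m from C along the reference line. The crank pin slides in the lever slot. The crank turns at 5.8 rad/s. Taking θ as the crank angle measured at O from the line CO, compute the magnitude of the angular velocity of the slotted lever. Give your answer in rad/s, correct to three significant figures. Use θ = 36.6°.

ω = 5.8 rad/s
Crank pin A relative to C: A = (d + r cosθ, r sinθ); lever angle φ = atan2(r sinθ, d + r cosθ).
Differentiating tanφ: φ̇ = rω(d cosθ + r)/(d² + r² + 2dr cosθ).
d² + r² + 2dr cosθ = |CA|² = 0.0661112 m²;  d cosθ + r = +0.23149 m.
|ω_lever| = |0.0808·5.8·+0.23149| / 0.0661112 = 1.6409 rad/s.

1.64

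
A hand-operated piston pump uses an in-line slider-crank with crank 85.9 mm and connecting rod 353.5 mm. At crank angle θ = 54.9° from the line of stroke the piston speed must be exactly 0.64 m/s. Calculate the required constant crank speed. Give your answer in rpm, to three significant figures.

For an in-line slider-crank, |v_piston| = rω|sinθ|·[1 + r cosθ/√(L² − r² sin²θ)].
With r = 0.0859 m, L = 0.3535 m, θ = 54.9°: the bracketed kinematic factor |dx/dθ| = 0.080299 m.
ω = v/|dx/dθ| = 0.64/0.080299 = 7.9702 rad/s.
N = 60ω/(2π) = 76.11 rpm.

76.1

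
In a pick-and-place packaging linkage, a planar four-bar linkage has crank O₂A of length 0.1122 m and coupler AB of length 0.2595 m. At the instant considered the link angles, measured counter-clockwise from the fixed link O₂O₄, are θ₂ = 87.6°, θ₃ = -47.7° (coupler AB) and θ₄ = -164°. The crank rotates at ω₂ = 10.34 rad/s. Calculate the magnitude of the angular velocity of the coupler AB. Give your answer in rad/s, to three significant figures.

ω₂ = 10.34 rad/s
Differentiating the loop-closure r₂e^{iθ₂}+r₃e^{iθ₃}=r₁+r₄e^{iθ₄} gives r₂ω₂e^{iθ₂}+r₃ω₃e^{iθ₃}=r₄ω₄e^{iθ₄}.
Eliminating the other unknown: ω₃ = r₂ω₂ sin(θ₄−θ₂) / [r₃ sin(θ₃−θ₄)].
Numerator sine = +0.94888; denominator sine = +0.89649.
Result = 0.1122·10.34·(+0.94888) / (0.2595·(+0.89649)) = +4.732 rad/s; magnitude 4.732 rad/s.

4.73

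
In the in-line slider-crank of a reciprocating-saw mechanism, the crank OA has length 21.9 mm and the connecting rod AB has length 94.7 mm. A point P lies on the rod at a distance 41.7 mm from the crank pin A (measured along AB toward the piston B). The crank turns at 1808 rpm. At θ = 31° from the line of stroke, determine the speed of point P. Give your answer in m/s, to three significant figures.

3.06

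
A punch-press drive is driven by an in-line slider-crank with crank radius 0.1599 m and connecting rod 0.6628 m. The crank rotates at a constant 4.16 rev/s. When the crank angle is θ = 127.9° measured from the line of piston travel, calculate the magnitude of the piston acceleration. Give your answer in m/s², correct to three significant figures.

73.3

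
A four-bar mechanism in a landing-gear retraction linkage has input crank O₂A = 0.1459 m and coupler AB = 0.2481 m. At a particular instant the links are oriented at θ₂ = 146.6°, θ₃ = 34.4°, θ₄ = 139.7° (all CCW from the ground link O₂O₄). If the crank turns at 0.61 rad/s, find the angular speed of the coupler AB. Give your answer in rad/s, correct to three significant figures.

ω₂ = 0.61 rad/s
Differentiating the loop-closure r₂e^{iθ₂}+r₃e^{iθ₃}=r₁+r₄e^{iθ₄} gives r₂ω₂e^{iθ₂}+r₃ω₃e^{iθ₃}=r₄ω₄e^{iθ₄}.
Eliminating the other unknown: ω₃ = r₂ω₂ sin(θ₄−θ₂) / [r₃ sin(θ₃−θ₄)].
Numerator sine = -0.12014; denominator sine = -0.96456.
Result = 0.1459·0.61·(-0.12014) / (0.2481·(-0.96456)) = +0.044679 rad/s; magnitude 0.044679 rad/s.

0.0447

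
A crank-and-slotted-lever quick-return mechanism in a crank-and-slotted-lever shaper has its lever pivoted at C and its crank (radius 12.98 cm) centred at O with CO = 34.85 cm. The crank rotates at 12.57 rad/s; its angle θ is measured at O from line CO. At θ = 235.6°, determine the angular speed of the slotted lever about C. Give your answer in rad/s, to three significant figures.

1.26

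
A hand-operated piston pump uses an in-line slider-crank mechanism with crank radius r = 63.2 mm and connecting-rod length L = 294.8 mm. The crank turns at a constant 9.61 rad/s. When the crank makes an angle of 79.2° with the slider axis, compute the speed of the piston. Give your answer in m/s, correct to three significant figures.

ω = 9.61 rad/s
For an in-line slider-crank, x = r cosθ + √(L² − r² sin²θ), so v = −rω sinθ·[1 + r cosθ/√(L² − r² sin²θ)].
With r = 0.0632 m, L = 0.2948 m, θ = 79.2°: √(L² − r² sin²θ) = 0.28819 m.
v = −0.0632·9.61·0.98229·[1 + 0.0632·0.18738/0.28819] = -0.62111 m/s.
|v| = 0.62111 m/s.

0.621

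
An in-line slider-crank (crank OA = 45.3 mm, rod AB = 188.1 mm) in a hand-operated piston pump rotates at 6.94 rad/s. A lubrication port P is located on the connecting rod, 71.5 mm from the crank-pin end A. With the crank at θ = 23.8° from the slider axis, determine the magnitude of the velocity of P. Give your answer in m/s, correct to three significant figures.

0.225

ω = 6.94 rad/s.  Crank-pin speed |V_A| = rω = 0.31438 m/s, perpendicular to OA.
Rod angle: sinφ = −(r/L) sinθ ⇒ φ = -5.577°; ω_rod = −rω cosθ/√(L²−r²sin²θ) = -1.5365 rad/s.
V_P = V_A + ω_rod × AP, with AP = 0.0715 m along the rod.
Components: V_Px = −rω sinθ − a·ω_rod·sinφ = -0.13754 m/s;  V_Py = rω cosθ + a·ω_rod·cosφ = +0.17831 m/s.
|V_P| = √(V_Px² + V_Py²) = 0.22519 m/s.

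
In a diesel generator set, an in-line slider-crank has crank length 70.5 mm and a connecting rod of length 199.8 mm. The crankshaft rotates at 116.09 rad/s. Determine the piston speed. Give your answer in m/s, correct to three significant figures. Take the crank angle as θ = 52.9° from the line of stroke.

ω = 116.1 rad/s
For an in-line slider-crank, x = r cosθ + √(L² − r² sin²θ), so v = −rω sinθ·[1 + r cosθ/√(L² − r² sin²θ)].
With r = 0.0705 m, L = 0.1998 m, θ = 52.9°: √(L² − r² sin²θ) = 0.19172 m.
v = −0.0705·116.1·0.79758·[1 + 0.0705·0.60321/0.19172] = -7.9756 m/s.
|v| = 7.9756 m/s.

7.98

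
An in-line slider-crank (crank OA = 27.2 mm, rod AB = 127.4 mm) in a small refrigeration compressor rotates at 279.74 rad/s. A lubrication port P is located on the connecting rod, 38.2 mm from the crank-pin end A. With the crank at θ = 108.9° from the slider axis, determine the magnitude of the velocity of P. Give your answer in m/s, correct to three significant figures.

ω = 279.7 rad/s.  Crank-pin speed |V_A| = rω = 7.6089 m/s, perpendicular to OA.
Rod angle: sinφ = −(r/L) sinθ ⇒ φ = -11.653°; ω_rod = −rω cosθ/√(L²−r²sin²θ) = +19.753 rad/s.
V_P = V_A + ω_rod × AP, with AP = 0.0382 m along the rod.
Components: V_Px = −rω sinθ − a·ω_rod·sinφ = -7.0463 m/s;  V_Py = rω cosθ + a·ω_rod·cosφ = -1.7257 m/s.
|V_P| = √(V_Px² + V_Py²) = 7.2545 m/s.

7.25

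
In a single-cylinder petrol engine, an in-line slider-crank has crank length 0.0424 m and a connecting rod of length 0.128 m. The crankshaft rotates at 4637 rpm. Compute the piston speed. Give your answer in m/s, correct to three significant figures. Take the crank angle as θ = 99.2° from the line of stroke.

19.2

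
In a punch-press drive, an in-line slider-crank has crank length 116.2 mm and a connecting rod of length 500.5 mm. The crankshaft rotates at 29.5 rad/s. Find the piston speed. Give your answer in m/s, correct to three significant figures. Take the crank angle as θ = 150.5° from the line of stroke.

ω = 29.5 rad/s
For an in-line slider-crank, x = r cosθ + √(L² − r² sin²θ), so v = −rω sinθ·[1 + r cosθ/√(L² − r² sin²θ)].
With r = 0.1162 m, L = 0.5005 m, θ = 150.5°: √(L² − r² sin²θ) = 0.49722 m.
v = −0.1162·29.5·0.49242·[1 + 0.1162·-0.87036/0.49722] = -1.3446 m/s.
|v| = 1.3446 m/s.

1.34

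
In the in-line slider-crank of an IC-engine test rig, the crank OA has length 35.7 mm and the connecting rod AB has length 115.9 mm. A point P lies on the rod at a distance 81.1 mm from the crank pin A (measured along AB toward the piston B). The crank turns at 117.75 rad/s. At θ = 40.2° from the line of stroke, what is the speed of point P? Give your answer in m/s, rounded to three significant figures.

3.31

ω = 117.8 rad/s.  Crank-pin speed |V_A| = rω = 4.2037 m/s, perpendicular to OA.
Rod angle: sinφ = −(r/L) sinθ ⇒ φ = -11.468°; ω_rod = −rω cosθ/√(L²−r²sin²θ) = -28.267 rad/s.
V_P = V_A + ω_rod × AP, with AP = 0.0811 m along the rod.
Components: V_Px = −rω sinθ − a·ω_rod·sinφ = -3.1691 m/s;  V_Py = rω cosθ + a·ω_rod·cosφ = +0.96406 m/s.
|V_P| = √(V_Px² + V_Py²) = 3.3125 m/s.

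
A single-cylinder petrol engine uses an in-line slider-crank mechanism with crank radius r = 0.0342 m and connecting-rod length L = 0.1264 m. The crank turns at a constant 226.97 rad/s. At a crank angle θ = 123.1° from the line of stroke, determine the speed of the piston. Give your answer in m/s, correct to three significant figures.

5.52

ω = 227 rad/s
For an in-line slider-crank, x = r cosθ + √(L² − r² sin²θ), so v = −rω sinθ·[1 + r cosθ/√(L² − r² sin²θ)].
With r = 0.0342 m, L = 0.1264 m, θ = 123.1°: √(L² − r² sin²θ) = 0.12311 m.
v = −0.0342·227·0.83772·[1 + 0.0342·-0.54610/0.12311] = -5.5162 m/s.
|v| = 5.5162 m/s.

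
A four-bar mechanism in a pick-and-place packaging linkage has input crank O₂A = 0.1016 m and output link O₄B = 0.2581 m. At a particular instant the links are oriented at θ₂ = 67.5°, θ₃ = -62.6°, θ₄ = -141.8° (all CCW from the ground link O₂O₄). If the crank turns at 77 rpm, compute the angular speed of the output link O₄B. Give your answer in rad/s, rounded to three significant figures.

2.47

ω₂ = 8.063 rad/s (from 77 rpm).
Differentiating the loop-closure r₂e^{iθ₂}+r₃e^{iθ₃}=r₁+r₄e^{iθ₄} gives r₂ω₂e^{iθ₂}+r₃ω₃e^{iθ₃}=r₄ω₄e^{iθ₄}.
Eliminating the other unknown: ω₄ = r₂ω₂ sin(θ₂−θ₃) / [r₄ sin(θ₄−θ₃)].
Numerator sine = +0.76492; denominator sine = -0.98229.
Result = 0.1016·8.063·(+0.76492) / (0.2581·(-0.98229)) = -2.4717 rad/s; magnitude 2.4717 rad/s.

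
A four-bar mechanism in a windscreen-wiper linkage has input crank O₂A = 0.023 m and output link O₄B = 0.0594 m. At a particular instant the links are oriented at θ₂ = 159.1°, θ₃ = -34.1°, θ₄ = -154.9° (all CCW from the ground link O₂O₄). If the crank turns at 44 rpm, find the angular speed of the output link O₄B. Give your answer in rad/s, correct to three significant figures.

ω₂ = 4.608 rad/s (from 44 rpm).
Differentiating the loop-closure r₂e^{iθ₂}+r₃e^{iθ₃}=r₁+r₄e^{iθ₄} gives r₂ω₂e^{iθ₂}+r₃ω₃e^{iθ₃}=r₄ω₄e^{iθ₄}.
Eliminating the other unknown: ω₄ = r₂ω₂ sin(θ₂−θ₃) / [r₄ sin(θ₄−θ₃)].
Numerator sine = -0.22835; denominator sine = -0.85896.
Result = 0.023·4.608·(-0.22835) / (0.0594·(-0.85896)) = +0.4743 rad/s; magnitude 0.4743 rad/s.

0.474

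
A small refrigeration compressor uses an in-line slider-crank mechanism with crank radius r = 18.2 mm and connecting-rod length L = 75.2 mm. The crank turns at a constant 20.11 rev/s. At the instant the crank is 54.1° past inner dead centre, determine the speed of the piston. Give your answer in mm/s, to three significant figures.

2130

ω = 2π·20.1 = 126.4 rad/s
For an in-line slider-crank, x = r cosθ + √(L² − r² sin²θ), so v = −rω sinθ·[1 + r cosθ/√(L² − r² sin²θ)].
With r = 0.0182 m, L = 0.0752 m, θ = 54.1°: √(L² − r² sin²θ) = 0.073741 m.
v = −0.0182·126.4·0.81004·[1 + 0.0182·0.58637/0.073741] = -2.1324 m/s.
|v| = 2.1324 m/s = 2132.4 mm/s.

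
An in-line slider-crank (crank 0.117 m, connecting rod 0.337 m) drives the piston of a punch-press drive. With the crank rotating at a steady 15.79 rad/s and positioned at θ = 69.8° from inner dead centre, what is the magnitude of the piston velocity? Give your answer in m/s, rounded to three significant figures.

1.95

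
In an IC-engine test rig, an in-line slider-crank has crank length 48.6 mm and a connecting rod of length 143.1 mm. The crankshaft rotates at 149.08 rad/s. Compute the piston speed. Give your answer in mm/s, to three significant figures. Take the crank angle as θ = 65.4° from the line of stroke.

ω = 149.1 rad/s
For an in-line slider-crank, x = r cosθ + √(L² − r² sin²θ), so v = −rω sinθ·[1 + r cosθ/√(L² − r² sin²θ)].
With r = 0.0486 m, L = 0.1431 m, θ = 65.4°: √(L² − r² sin²θ) = 0.13611 m.
v = −0.0486·149.1·0.90924·[1 + 0.0486·0.41628/0.13611] = -7.5669 m/s.
|v| = 7.5669 m/s = 7566.9 mm/s.

7570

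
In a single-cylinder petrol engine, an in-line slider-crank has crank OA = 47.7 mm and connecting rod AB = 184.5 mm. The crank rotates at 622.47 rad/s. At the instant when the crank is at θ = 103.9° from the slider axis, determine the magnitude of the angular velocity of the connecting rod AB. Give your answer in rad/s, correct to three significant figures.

39.9

ω = 622.5 rad/s
The rod makes angle φ with the slider axis where L sinφ = r sinθ; differentiating, L cosφ·φ̇ = r ω cosθ.
L cosφ = √(L² − r² sin²θ) = 0.1786 m.
|ω_rod| = r ω |cosθ| / √(L² − r² sin²θ) = 0.0477·622.5·0.24023/0.1786 = 39.938 rad/s.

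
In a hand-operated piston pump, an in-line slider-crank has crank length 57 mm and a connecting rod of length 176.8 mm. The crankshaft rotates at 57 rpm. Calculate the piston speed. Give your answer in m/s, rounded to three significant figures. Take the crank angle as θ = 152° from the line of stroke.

ω = 2π·57/60 = 5.969 rad/s
For an in-line slider-crank, x = r cosθ + √(L² − r² sin²θ), so v = −rω sinθ·[1 + r cosθ/√(L² − r² sin²θ)].
With r = 0.057 m, L = 0.1768 m, θ = 152°: √(L² − r² sin²θ) = 0.17476 m.
v = −0.057·5.969·0.46947·[1 + 0.057·-0.88295/0.17476] = -0.11373 m/s.
|v| = 0.11373 m/s.

0.114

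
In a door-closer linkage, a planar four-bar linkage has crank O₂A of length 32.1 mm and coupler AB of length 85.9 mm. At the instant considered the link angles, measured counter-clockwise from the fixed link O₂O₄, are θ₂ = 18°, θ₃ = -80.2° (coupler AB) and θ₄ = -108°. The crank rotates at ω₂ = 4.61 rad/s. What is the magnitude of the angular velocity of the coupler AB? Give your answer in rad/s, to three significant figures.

2.99

ω₂ = 4.61 rad/s
Differentiating the loop-closure r₂e^{iθ₂}+r₃e^{iθ₃}=r₁+r₄e^{iθ₄} gives r₂ω₂e^{iθ₂}+r₃ω₃e^{iθ₃}=r₄ω₄e^{iθ₄}.
Eliminating the other unknown: ω₃ = r₂ω₂ sin(θ₄−θ₂) / [r₃ sin(θ₃−θ₄)].
Numerator sine = -0.80902; denominator sine = +0.46639.
Result = 0.0321·4.61·(-0.80902) / (0.0859·(+0.46639)) = -2.9883 rad/s; magnitude 2.9883 rad/s.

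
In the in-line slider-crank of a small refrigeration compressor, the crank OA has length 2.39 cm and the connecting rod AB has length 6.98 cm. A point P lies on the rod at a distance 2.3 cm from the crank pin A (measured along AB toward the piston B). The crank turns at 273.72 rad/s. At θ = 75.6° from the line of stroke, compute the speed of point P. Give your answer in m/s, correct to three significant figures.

6.62

ω = 273.7 rad/s.  Crank-pin speed |V_A| = rω = 6.5419 m/s, perpendicular to OA.
Rod angle: sinφ = −(r/L) sinθ ⇒ φ = -19.369°; ω_rod = −rω cosθ/√(L²−r²sin²θ) = -24.706 rad/s.
V_P = V_A + ω_rod × AP, with AP = 0.023 m along the rod.
Components: V_Px = −rω sinθ − a·ω_rod·sinφ = -6.5248 m/s;  V_Py = rω cosθ + a·ω_rod·cosφ = +1.0908 m/s.
|V_P| = √(V_Px² + V_Py²) = 6.6154 m/s.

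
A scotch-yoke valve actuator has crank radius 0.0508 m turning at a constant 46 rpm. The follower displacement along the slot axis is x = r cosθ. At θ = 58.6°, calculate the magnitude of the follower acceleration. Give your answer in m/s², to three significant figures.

ω = 4.817 rad/s (from 46 rpm).
x = r cosθ ⇒ ẍ = −rω² cosθ (ω constant).
|a| = rω²|cosθ| = 0.0508·(4.817)²·|cos 58.6°| = 0.61416 m/s².

0.614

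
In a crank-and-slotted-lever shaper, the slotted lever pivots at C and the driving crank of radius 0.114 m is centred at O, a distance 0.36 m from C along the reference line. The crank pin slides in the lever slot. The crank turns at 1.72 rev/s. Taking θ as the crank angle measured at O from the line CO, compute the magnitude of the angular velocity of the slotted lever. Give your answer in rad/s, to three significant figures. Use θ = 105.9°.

ω = 10.81 rad/s (from 1.72 rev/s).
Crank pin A relative to C: A = (d + r cosθ, r sinθ); lever angle φ = atan2(r sinθ, d + r cosθ).
Differentiating tanφ: φ̇ = rω(d cosθ + r)/(d² + r² + 2dr cosθ).
d² + r² + 2dr cosθ = |CA|² = 0.120109 m²;  d cosθ + r = +0.015375 m.
|ω_lever| = |0.114·10.81·+0.015375| / 0.120109 = 0.1577 rad/s.

0.158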